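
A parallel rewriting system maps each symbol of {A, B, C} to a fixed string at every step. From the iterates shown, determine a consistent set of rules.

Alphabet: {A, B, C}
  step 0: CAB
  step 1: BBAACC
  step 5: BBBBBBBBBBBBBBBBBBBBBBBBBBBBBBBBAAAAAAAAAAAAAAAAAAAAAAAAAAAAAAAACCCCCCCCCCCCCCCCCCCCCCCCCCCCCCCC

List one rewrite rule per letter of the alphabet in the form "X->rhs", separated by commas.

A->AA, B->CC, C->BB

  step 0 ⇒ step 1: CAB ⇒ BB·AA·CC
    A ↦ AA
    B ↦ CC
    C ↦ BB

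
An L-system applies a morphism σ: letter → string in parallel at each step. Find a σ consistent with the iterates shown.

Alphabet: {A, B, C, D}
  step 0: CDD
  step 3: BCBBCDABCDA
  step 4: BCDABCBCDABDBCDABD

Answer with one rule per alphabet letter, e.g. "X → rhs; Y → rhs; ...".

A->D, B->BC, C->DA, D->B

  step 3 ⇒ step 4: BCBBCDABCDA ⇒ BC·DA·BC·BC·DA·B·D·BC·DA·B·D
    A ↦ D
    B ↦ BC
    C ↦ DA
    D ↦ B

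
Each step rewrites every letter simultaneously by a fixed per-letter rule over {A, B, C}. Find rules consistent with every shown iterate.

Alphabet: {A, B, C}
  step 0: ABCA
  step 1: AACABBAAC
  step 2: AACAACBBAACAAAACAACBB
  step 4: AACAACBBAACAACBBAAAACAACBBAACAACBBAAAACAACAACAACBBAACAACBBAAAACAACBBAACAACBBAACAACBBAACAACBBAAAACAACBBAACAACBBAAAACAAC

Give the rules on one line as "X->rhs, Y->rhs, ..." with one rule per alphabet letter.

A->AAC, B->A, C->BB

  step 1 ⇒ step 2: AACABBAAC ⇒ AAC·AAC·BB·AAC·A·A·AAC·AAC·BB
    A ↦ AAC
    B ↦ A
    C ↦ BB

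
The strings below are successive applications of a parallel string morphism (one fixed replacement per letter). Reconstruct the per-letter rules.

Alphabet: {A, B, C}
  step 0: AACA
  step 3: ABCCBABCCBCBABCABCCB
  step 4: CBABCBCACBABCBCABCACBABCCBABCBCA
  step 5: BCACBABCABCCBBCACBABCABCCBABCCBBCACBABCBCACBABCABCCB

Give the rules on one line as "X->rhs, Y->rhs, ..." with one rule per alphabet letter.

A->CB, B->A, C->BC

  step 4 ⇒ step 5: CBABCBCACBABCBCABCACBABCCBABCBCA ⇒ BC·A·CB·A·BC·A·BC·CB·BC·A·CB·A·BC·A·BC·CB·A·BC·CB·BC·A·CB·A·BC·BC·A·CB·A·BC·A·BC·CB
    A ↦ CB
    B ↦ A
    C ↦ BC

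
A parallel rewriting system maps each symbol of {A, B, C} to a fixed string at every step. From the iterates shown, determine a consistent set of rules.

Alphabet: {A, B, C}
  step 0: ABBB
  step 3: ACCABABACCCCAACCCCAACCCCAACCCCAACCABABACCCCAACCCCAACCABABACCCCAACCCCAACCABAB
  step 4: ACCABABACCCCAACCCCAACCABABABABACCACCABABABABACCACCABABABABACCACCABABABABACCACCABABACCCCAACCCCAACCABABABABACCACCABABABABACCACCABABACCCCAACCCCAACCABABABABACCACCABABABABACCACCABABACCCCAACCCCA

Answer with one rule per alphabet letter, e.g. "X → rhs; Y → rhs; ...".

A->ACC, B->CCA, C->AB

  step 3 ⇒ step 4: ACCABABACCCCAACCCCAACCCCAACCCCAACCABABACCCCAACCCCAACCABABACCCCAACCCCAACCABAB ⇒ ACC·AB·AB·ACC·CCA·ACC·CCA·ACC·AB·AB·AB·AB·ACC·ACC·AB·AB·AB·AB·ACC·ACC·AB·AB·AB·AB·ACC·ACC·AB·AB·AB·AB·ACC·ACC·AB·AB·ACC·CCA·ACC·CCA·ACC·AB·AB·AB·AB·ACC·ACC·AB·AB·AB·AB·ACC·ACC·AB·AB·ACC·CCA·ACC·CCA·ACC·AB·AB·AB·AB·ACC·ACC·AB·AB·AB·AB·ACC·ACC·AB·AB·ACC·CCA·ACC·CCA
    A ↦ ACC
    B ↦ CCA
    C ↦ AB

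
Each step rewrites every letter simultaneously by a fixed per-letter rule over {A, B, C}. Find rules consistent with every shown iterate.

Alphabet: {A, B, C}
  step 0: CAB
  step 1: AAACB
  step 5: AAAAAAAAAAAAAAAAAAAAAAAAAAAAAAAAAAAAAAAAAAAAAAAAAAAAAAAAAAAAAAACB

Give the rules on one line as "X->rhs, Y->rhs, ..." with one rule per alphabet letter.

  step 0 ⇒ step 1: CAB ⇒ A·AA·CB
    A ↦ AA
    B ↦ CB
    C ↦ A

A->AA, B->CB, C->A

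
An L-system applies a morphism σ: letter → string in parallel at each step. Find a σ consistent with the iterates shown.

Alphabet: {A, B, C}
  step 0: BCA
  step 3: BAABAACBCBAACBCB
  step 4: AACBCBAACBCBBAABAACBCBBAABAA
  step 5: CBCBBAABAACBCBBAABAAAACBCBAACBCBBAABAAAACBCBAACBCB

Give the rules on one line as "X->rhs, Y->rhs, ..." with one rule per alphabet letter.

A->CB, B->AA, C->B

  step 4 ⇒ step 5: AACBCBAACBCBBAABAACBCBBAABAA ⇒ CB·CB·B·AA·B·AA·CB·CB·B·AA·B·AA·AA·CB·CB·AA·CB·CB·B·AA·B·AA·AA·CB·CB·AA·CB·CB
    A ↦ CB
    B ↦ AA
    C ↦ B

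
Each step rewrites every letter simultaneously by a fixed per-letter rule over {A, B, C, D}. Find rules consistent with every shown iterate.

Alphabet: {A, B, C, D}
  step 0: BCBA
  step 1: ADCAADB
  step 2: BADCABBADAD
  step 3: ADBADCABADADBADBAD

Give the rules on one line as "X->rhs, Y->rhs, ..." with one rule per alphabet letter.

  step 2 ⇒ step 3: BADCABBADAD ⇒ AD·B·AD·CA·B·AD·AD·B·AD·B·AD
    A ↦ B
    B ↦ AD
    C ↦ CA
    D ↦ AD

A->B, B->AD, C->CA, D->AD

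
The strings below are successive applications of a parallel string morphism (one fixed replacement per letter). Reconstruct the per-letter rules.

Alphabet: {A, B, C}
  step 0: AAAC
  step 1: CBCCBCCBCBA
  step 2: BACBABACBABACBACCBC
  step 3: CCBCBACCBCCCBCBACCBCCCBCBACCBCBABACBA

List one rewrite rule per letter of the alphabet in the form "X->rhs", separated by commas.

A->CBC, B->C, C->BA

  step 2 ⇒ step 3: BACBABACBABACBACCBC ⇒ C·CBC·BA·C·CBC·C·CBC·BA·C·CBC·C·CBC·BA·C·CBC·BA·BA·C·BA
    A ↦ CBC
    B ↦ C
    C ↦ BA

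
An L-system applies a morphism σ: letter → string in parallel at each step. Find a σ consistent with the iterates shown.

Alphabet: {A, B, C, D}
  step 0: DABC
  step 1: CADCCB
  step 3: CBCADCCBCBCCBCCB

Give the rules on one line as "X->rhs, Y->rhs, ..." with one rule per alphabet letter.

  step 0 ⇒ step 1: DABC ⇒ C·AD·C·CB
    A ↦ AD
    B ↦ C
    C ↦ CB
    D ↦ C

A->AD, B->C, C->CB, D->C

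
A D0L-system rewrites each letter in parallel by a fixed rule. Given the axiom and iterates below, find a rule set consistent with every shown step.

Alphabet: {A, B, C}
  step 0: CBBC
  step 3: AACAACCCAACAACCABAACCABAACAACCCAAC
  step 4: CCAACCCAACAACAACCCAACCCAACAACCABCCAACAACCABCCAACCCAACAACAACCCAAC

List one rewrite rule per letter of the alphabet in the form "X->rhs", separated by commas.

A->C, B->AB, C->AAC

  step 3 ⇒ step 4: AACAACCCAACAACCABAACCABAACAACCCAAC ⇒ C·C·AAC·C·C·AAC·AAC·AAC·C·C·AAC·C·C·AAC·AAC·C·AB·C·C·AAC·AAC·C·AB·C·C·AAC·C·C·AAC·AAC·AAC·C·C·AAC
    A ↦ C
    B ↦ AB
    C ↦ AAC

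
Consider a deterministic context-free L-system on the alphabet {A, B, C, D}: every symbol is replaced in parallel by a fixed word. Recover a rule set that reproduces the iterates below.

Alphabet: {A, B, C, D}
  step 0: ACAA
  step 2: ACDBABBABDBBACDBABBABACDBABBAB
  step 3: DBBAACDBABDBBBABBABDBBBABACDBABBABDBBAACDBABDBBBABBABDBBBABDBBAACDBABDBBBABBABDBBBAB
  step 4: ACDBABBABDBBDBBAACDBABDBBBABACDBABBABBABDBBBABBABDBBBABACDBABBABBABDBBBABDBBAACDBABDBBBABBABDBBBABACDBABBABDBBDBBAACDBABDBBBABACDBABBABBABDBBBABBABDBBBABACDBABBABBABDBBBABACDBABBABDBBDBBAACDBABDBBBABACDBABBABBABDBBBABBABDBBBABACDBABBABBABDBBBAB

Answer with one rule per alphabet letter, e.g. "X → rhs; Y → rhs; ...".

A->DBB, B->BAB, C->A, D->ACD

  step 3 ⇒ step 4: DBBAACDBABDBBBABBABDBBBABACDBABBABDBBAACDBABDBBBABBABDBBBABDBBAACDBABDBBBABBABDBBBAB ⇒ ACD·BAB·BAB·DBB·DBB·A·ACD·BAB·DBB·BAB·ACD·BAB·BAB·BAB·DBB·BAB·BAB·DBB·BAB·ACD·BAB·BAB·BAB·DBB·BAB·DBB·A·ACD·BAB·DBB·BAB·BAB·DBB·BAB·ACD·BAB·BAB·DBB·DBB·A·ACD·BAB·DBB·BAB·ACD·BAB·BAB·BAB·DBB·BAB·BAB·DBB·BAB·ACD·BAB·BAB·BAB·DBB·BAB·ACD·BAB·BAB·DBB·DBB·A·ACD·BAB·DBB·BAB·ACD·BAB·BAB·BAB·DBB·BAB·BAB·DBB·BAB·ACD·BAB·BAB·BAB·DBB·BAB
    A ↦ DBB
    B ↦ BAB
    C ↦ A
    D ↦ ACD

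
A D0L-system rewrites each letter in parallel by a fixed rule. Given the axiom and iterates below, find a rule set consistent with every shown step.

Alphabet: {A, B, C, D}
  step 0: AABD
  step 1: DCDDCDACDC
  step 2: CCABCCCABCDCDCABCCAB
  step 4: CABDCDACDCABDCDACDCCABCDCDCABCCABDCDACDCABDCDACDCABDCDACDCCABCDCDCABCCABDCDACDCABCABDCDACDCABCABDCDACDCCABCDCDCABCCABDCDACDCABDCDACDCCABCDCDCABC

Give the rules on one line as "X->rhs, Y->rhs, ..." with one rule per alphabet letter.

A->DCD, B->ACD, C->CAB, D->C

  step 1 ⇒ step 2: DCDDCDACDC ⇒ C·CAB·C·C·CAB·C·DCD·CAB·C·CAB
    A ↦ DCD
    C ↦ CAB
    D ↦ C
  step 0 ⇒ step 1: AABD ⇒ DCD·DCD·ACD·C
    B ↦ ACD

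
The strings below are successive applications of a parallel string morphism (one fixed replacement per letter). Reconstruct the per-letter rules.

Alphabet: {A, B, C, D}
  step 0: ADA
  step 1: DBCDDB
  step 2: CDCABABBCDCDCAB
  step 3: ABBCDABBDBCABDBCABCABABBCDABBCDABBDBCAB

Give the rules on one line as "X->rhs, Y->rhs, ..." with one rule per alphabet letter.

A->DB, B->CAB, C->ABB, D->CD

  step 2 ⇒ step 3: CDCABABBCDCDCAB ⇒ ABB·CD·ABB·DB·CAB·DB·CAB·CAB·ABB·CD·ABB·CD·ABB·DB·CAB
    A ↦ DB
    B ↦ CAB
    C ↦ ABB
    D ↦ CD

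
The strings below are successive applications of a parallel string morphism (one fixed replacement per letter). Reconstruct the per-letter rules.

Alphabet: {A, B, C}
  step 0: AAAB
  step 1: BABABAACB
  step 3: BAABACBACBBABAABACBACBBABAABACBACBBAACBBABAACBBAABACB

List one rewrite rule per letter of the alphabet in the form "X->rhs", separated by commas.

  step 0 ⇒ step 1: AAAB ⇒ BA·BA·BA·ACB
    A ↦ BA
    B ↦ ACB
    C ↦ AB  (constrained at step 1)

A->BA, B->ACB, C->AB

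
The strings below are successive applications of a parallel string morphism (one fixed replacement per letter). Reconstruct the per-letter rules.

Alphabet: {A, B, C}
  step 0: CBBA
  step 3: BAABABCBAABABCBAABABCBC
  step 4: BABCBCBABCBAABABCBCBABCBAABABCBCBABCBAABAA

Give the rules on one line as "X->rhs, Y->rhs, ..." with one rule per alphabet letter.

  step 3 ⇒ step 4: BAABABCBAABABCBAABABCBC ⇒ BA·BC·BC·BA·BC·BA·A·BA·BC·BC·BA·BC·BA·A·BA·BC·BC·BA·BC·BA·A·BA·A
    A ↦ BC
    B ↦ BA
    C ↦ A

A->BC, B->BA, C->A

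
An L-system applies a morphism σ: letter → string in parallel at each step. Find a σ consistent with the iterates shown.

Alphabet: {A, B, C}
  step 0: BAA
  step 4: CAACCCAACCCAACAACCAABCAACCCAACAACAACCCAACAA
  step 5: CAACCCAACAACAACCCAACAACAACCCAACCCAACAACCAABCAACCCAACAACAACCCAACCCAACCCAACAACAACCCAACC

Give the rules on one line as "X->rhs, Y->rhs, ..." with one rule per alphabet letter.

  step 4 ⇒ step 5: CAACCCAACCCAACAACCAABCAACCCAACAACAACCCAACAA ⇒ CAA·C·C·CAA·CAA·CAA·C·C·CAA·CAA·CAA·C·C·CAA·C·C·CAA·CAA·C·C·AAB·CAA·C·C·CAA·CAA·CAA·C·C·CAA·C·C·CAA·C·C·CAA·CAA·CAA·C·C·CAA·C·C
    A ↦ C
    B ↦ AAB
    C ↦ CAA

A->C, B->AAB, C->CAA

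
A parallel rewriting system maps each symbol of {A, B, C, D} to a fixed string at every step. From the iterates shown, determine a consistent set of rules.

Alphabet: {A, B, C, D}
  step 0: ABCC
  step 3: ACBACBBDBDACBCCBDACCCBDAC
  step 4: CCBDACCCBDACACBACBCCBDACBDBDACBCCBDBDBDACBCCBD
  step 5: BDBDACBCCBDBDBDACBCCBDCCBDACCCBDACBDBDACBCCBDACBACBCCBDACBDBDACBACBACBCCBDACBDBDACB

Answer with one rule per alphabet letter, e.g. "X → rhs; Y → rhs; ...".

A->CC, B->AC, C->BD, D->B

  step 4 ⇒ step 5: CCBDACCCBDACACBACBCCBDACBDBDACBCCBDBDBDACBCCBD ⇒ BD·BD·AC·B·CC·BD·BD·BD·AC·B·CC·BD·CC·BD·AC·CC·BD·AC·BD·BD·AC·B·CC·BD·AC·B·AC·B·CC·BD·AC·BD·BD·AC·B·AC·B·AC·B·CC·BD·AC·BD·BD·AC·B
    A ↦ CC
    B ↦ AC
    C ↦ BD
    D ↦ B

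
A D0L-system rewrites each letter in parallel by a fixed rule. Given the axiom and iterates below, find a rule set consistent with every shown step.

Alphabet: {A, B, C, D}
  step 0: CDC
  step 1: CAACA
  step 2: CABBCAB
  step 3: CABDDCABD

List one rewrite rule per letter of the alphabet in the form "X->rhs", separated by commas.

  step 2 ⇒ step 3: CABBCAB ⇒ CA·B·D·D·CA·B·D
    A ↦ B
    B ↦ D
    C ↦ CA
  step 0 ⇒ step 1: CDC ⇒ CA·A·CA
    D ↦ A

A->B, B->D, C->CA, D->A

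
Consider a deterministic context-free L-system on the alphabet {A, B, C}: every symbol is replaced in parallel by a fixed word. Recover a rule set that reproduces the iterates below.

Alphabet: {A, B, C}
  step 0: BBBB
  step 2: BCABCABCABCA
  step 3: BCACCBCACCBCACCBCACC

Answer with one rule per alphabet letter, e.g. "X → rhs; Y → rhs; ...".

A->CC, B->BC, C->A

  step 2 ⇒ step 3: BCABCABCABCA ⇒ BC·A·CC·BC·A·CC·BC·A·CC·BC·A·CC
    A ↦ CC
    B ↦ BC
    C ↦ A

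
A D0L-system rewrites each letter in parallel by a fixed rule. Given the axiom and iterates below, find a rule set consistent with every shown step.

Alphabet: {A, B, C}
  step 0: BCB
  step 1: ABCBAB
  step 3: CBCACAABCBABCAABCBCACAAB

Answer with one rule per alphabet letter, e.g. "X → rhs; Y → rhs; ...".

A->CA, B->AB, C->CB

  step 0 ⇒ step 1: BCB ⇒ AB·CB·AB
    B ↦ AB
    C ↦ CB
    A ↦ CA  (constrained at step 1)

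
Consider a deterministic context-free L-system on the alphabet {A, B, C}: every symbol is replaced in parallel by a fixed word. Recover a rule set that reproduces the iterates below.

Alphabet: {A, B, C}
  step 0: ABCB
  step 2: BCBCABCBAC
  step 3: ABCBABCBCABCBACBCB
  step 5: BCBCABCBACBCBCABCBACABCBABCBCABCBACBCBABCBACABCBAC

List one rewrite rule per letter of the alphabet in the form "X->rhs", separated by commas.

A->C, B->A, C->BCB

  step 2 ⇒ step 3: BCBCABCBAC ⇒ A·BCB·A·BCB·C·A·BCB·A·C·BCB
    A ↦ C
    B ↦ A
    C ↦ BCB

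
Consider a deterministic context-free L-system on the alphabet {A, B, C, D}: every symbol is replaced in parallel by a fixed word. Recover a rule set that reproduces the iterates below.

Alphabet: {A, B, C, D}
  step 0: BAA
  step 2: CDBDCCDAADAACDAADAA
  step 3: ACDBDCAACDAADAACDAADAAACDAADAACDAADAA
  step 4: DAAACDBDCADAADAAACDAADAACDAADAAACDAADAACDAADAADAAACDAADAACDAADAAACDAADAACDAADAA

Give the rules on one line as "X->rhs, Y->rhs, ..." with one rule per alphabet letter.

A->DAA, B->DBD, C->A, D->C

  step 3 ⇒ step 4: ACDBDCAACDAADAACDAADAAACDAADAACDAADAA ⇒ DAA·A·C·DBD·C·A·DAA·DAA·A·C·DAA·DAA·C·DAA·DAA·A·C·DAA·DAA·C·DAA·DAA·DAA·A·C·DAA·DAA·C·DAA·DAA·A·C·DAA·DAA·C·DAA·DAA
    A ↦ DAA
    B ↦ DBD
    C ↦ A
    D ↦ C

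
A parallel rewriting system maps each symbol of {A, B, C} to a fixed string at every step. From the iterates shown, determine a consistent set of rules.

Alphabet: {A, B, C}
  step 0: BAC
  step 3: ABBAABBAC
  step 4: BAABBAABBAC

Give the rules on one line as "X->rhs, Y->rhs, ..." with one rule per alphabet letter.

  step 3 ⇒ step 4: ABBAABBAC ⇒ B·A·A·B·B·A·A·B·BAC
    A ↦ B
    B ↦ A
    C ↦ BAC

A->B, B->A, C->BAC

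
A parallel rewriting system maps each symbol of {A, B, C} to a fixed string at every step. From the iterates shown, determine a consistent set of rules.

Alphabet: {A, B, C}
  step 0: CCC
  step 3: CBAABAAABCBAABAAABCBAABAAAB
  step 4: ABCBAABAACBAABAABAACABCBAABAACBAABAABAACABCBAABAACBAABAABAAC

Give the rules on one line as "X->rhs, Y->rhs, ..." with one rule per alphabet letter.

  step 3 ⇒ step 4: CBAABAAABCBAABAAABCBAABAAAB ⇒ AB·C·BAA·BAA·C·BAA·BAA·BAA·C·AB·C·BAA·BAA·C·BAA·BAA·BAA·C·AB·C·BAA·BAA·C·BAA·BAA·BAA·C
    A ↦ BAA
    B ↦ C
    C ↦ AB

A->BAA, B->C, C->AB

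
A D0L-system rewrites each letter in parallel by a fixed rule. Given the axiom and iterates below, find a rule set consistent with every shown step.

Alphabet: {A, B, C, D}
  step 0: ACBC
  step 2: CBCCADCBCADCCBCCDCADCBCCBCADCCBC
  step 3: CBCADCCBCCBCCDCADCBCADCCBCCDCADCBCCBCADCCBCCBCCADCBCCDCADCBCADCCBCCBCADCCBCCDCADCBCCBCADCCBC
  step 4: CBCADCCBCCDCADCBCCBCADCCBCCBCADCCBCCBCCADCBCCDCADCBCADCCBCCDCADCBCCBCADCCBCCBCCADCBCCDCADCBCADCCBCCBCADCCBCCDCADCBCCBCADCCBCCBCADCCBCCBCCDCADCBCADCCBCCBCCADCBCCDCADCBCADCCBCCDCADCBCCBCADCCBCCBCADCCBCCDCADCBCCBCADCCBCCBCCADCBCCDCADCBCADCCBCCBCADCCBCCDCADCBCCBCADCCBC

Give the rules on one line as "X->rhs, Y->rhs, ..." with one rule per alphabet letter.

  step 3 ⇒ step 4: CBCADCCBCCBCCDCADCBCADCCBCCDCADCBCCBCADCCBCCBCCADCBCCDCADCBCADCCBCCBCADCCBCCDCADCBCCBCADCCBC ⇒ CBC·ADC·CBC·CD·CAD·CBC·CBC·ADC·CBC·CBC·ADC·CBC·CBC·CAD·CBC·CD·CAD·CBC·ADC·CBC·CD·CAD·CBC·CBC·ADC·CBC·CBC·CAD·CBC·CD·CAD·CBC·ADC·CBC·CBC·ADC·CBC·CD·CAD·CBC·CBC·ADC·CBC·CBC·ADC·CBC·CBC·CD·CAD·CBC·ADC·CBC·CBC·CAD·CBC·CD·CAD·CBC·ADC·CBC·CD·CAD·CBC·CBC·ADC·CBC·CBC·ADC·CBC·CD·CAD·CBC·CBC·ADC·CBC·CBC·CAD·CBC·CD·CAD·CBC·ADC·CBC·CBC·ADC·CBC·CD·CAD·CBC·CBC·ADC·CBC
    A ↦ CD
    B ↦ ADC
    C ↦ CBC
    D ↦ CAD

A->CD, B->ADC, C->CBC, D->CAD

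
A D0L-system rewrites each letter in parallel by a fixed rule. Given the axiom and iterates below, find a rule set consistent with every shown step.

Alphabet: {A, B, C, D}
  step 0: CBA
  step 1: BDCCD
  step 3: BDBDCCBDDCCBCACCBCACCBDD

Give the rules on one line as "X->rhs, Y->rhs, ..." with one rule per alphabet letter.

  step 0 ⇒ step 1: CBA ⇒ BD·CC·D
    A ↦ D
    B ↦ CC
    C ↦ BD
    D ↦ BCA  (constrained at step 1)

A->D, B->CC, C->BD, D->BCA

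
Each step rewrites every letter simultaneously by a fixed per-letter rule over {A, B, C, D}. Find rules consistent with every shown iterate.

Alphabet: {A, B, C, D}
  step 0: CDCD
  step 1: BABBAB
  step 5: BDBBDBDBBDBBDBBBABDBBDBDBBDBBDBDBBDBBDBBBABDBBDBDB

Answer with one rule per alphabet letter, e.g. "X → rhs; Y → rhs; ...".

A->DC, B->BD, C->BA, D->B

  step 0 ⇒ step 1: CDCD ⇒ BA·B·BA·B
    C ↦ BA
    D ↦ B
    A ↦ DC  (constrained at step 1)
    B ↦ BD  (constrained at step 1)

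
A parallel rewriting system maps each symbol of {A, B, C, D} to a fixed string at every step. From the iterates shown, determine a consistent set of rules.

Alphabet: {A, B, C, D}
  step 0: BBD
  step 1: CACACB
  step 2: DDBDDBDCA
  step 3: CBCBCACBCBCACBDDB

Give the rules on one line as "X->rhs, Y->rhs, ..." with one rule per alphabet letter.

  step 2 ⇒ step 3: DDBDDBDCA ⇒ CB·CB·CA·CB·CB·CA·CB·D·DB
    A ↦ DB
    B ↦ CA
    C ↦ D
    D ↦ CB

A->DB, B->CA, C->D, D->CB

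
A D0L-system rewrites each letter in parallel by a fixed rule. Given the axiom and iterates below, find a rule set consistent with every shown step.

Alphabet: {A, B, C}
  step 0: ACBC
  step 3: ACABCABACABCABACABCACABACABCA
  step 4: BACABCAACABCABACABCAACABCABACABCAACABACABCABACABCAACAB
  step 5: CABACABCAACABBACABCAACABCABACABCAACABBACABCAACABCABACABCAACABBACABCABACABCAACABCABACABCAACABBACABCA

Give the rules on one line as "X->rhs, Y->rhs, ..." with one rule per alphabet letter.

  step 4 ⇒ step 5: BACABCAACABCABACABCAACABCABACABCAACABACABCABACABCAACAB ⇒ CA·B·ACA·B·CA·ACA·B·B·ACA·B·CA·ACA·B·CA·B·ACA·B·CA·ACA·B·B·ACA·B·CA·ACA·B·CA·B·ACA·B·CA·ACA·B·B·ACA·B·CA·B·ACA·B·CA·ACA·B·CA·B·ACA·B·CA·ACA·B·B·ACA·B·CA
    A ↦ B
    B ↦ CA
    C ↦ ACA

A->B, B->CA, C->ACA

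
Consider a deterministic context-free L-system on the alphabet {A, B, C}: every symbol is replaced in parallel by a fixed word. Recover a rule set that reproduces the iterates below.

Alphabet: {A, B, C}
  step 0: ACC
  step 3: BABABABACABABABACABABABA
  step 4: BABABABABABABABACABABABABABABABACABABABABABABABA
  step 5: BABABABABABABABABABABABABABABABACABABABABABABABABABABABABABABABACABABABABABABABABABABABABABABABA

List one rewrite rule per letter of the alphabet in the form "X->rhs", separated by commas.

  step 4 ⇒ step 5: BABABABABABABABACABABABABABABABACABABABABABABABA ⇒ BA·BA·BA·BA·BA·BA·BA·BA·BA·BA·BA·BA·BA·BA·BA·BA·CA·BA·BA·BA·BA·BA·BA·BA·BA·BA·BA·BA·BA·BA·BA·BA·CA·BA·BA·BA·BA·BA·BA·BA·BA·BA·BA·BA·BA·BA·BA·BA
    A ↦ BA
    B ↦ BA
    C ↦ CA

A->BA, B->BA, C->CA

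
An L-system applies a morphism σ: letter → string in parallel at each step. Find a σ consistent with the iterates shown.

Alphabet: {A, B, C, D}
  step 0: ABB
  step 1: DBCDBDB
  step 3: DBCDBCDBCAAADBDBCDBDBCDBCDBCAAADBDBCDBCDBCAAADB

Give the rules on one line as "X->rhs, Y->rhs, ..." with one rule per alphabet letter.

  step 0 ⇒ step 1: ABB ⇒ DBC·DB·DB
    A ↦ DBC
    B ↦ DB
    C ↦ AB  (constrained at step 1)
    D ↦ AAA  (constrained at step 1)

A->DBC, B->DB, C->AB, D->AAA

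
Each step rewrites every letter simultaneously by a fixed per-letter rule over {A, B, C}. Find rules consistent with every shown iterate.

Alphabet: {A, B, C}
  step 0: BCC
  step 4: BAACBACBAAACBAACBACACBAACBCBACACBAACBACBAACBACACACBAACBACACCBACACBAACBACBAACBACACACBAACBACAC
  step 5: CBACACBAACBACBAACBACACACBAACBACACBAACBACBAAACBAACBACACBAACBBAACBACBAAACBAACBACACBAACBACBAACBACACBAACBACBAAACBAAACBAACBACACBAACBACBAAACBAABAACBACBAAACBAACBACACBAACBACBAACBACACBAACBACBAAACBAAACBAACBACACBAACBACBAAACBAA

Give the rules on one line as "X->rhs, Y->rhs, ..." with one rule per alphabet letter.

  step 4 ⇒ step 5: BAACBACBAAACBAACBACACBAACBCBACACBAACBACBAACBACACACBAACBACACCBACACBAACBACBAACBACACACBAACBACAC ⇒ CB·AC·AC·BAA·CB·AC·BAA·CB·AC·AC·AC·BAA·CB·AC·AC·BAA·CB·AC·BAA·AC·BAA·CB·AC·AC·BAA·CB·BAA·CB·AC·BAA·AC·BAA·CB·AC·AC·BAA·CB·AC·BAA·CB·AC·AC·BAA·CB·AC·BAA·AC·BAA·AC·BAA·CB·AC·AC·BAA·CB·AC·BAA·AC·BAA·BAA·CB·AC·BAA·AC·BAA·CB·AC·AC·BAA·CB·AC·BAA·CB·AC·AC·BAA·CB·AC·BAA·AC·BAA·AC·BAA·CB·AC·AC·BAA·CB·AC·BAA·AC·BAA
    A ↦ AC
    B ↦ CB
    C ↦ BAA

A->AC, B->CB, C->BAA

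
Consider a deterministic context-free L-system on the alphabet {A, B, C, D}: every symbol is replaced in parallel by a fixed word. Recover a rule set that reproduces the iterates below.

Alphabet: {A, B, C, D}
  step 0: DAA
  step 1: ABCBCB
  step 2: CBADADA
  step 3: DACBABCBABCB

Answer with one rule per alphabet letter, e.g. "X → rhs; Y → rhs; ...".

  step 2 ⇒ step 3: CBADADA ⇒ D·A·CB·AB·CB·AB·CB
    A ↦ CB
    B ↦ A
    C ↦ D
    D ↦ AB

A->CB, B->A, C->D, D->AB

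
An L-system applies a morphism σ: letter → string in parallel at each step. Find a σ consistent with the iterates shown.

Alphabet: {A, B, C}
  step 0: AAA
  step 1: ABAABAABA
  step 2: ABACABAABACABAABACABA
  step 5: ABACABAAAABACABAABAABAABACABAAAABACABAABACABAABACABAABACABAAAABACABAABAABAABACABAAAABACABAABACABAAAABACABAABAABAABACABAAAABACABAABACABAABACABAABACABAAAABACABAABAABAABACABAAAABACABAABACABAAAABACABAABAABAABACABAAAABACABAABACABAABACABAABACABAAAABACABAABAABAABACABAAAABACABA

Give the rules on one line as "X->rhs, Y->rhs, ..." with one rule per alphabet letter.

  step 1 ⇒ step 2: ABAABAABA ⇒ ABA·C·ABA·ABA·C·ABA·ABA·C·ABA
    A ↦ ABA
    B ↦ C
    C ↦ AA  (constrained at step 2)

A->ABA, B->C, C->AA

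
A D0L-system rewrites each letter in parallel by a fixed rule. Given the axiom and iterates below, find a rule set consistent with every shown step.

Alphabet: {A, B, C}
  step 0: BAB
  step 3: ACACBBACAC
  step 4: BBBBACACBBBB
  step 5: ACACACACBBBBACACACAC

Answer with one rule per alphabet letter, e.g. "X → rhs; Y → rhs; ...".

A->B, B->AC, C->B

  step 4 ⇒ step 5: BBBBACACBBBB ⇒ AC·AC·AC·AC·B·B·B·B·AC·AC·AC·AC
    A ↦ B
    B ↦ AC
    C ↦ B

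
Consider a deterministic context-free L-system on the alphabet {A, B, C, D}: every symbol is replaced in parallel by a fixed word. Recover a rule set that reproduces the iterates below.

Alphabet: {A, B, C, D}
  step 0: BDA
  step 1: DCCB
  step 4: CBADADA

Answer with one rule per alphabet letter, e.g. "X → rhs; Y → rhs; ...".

  step 0 ⇒ step 1: BDA ⇒ D·C·CB
    A ↦ CB
    B ↦ D
    D ↦ C
    C ↦ A  (constrained at step 1)

A->CB, B->D, C->A, D->C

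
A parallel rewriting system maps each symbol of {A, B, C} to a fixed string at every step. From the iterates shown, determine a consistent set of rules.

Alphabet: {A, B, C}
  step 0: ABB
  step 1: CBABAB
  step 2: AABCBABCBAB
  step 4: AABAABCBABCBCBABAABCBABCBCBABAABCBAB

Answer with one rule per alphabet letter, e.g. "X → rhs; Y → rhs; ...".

A->CB, B->AB, C->A

  step 1 ⇒ step 2: CBABAB ⇒ A·AB·CB·AB·CB·AB
    A ↦ CB
    B ↦ AB
    C ↦ A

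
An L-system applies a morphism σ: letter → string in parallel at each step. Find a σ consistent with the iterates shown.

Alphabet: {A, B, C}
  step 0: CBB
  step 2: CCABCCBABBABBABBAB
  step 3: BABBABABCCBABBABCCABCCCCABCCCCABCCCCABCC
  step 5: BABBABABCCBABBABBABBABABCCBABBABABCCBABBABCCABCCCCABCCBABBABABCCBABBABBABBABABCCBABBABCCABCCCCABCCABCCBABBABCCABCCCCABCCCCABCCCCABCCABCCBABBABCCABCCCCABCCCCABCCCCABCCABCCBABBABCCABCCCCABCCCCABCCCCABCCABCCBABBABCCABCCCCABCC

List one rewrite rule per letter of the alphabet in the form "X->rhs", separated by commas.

A->AB, B->CC, C->BAB

  step 2 ⇒ step 3: CCABCCBABBABBABBAB ⇒ BAB·BAB·AB·CC·BAB·BAB·CC·AB·CC·CC·AB·CC·CC·AB·CC·CC·AB·CC
    A ↦ AB
    B ↦ CC
    C ↦ BAB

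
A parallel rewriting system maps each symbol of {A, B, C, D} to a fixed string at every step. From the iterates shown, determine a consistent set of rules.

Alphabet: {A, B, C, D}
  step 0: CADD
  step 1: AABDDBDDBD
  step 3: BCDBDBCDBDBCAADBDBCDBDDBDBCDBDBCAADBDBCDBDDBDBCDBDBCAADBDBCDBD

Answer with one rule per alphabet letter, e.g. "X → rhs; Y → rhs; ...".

A->BD, B->BC, C->AA, D->DBD

  step 0 ⇒ step 1: CADD ⇒ AA·BD·DBD·DBD
    A ↦ BD
    C ↦ AA
    D ↦ DBD
    B ↦ BC  (constrained at step 1)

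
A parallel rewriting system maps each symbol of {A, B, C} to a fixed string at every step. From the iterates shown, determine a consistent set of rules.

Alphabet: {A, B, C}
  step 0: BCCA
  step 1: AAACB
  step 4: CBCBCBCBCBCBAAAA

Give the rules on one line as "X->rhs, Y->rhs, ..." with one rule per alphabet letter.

  step 0 ⇒ step 1: BCCA ⇒ A·A·A·CB
    A ↦ CB
    B ↦ A
    C ↦ A

A->CB, B->A, C->A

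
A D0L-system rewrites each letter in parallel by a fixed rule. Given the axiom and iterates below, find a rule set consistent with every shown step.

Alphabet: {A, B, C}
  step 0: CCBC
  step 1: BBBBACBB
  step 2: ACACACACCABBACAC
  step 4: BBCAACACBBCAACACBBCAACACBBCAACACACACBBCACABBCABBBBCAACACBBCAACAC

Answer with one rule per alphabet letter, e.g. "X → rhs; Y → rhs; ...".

  step 1 ⇒ step 2: BBBBACBB ⇒ AC·AC·AC·AC·CA·BB·AC·AC
    A ↦ CA
    B ↦ AC
    C ↦ BB

A->CA, B->AC, C->BB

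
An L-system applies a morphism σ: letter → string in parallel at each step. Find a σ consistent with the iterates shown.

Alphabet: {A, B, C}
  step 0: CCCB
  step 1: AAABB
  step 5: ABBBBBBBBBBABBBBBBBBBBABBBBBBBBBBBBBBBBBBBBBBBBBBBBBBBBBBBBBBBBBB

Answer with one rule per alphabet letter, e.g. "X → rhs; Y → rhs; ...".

  step 0 ⇒ step 1: CCCB ⇒ A·A·A·BB
    B ↦ BB
    C ↦ A
    A ↦ CB  (constrained at step 1)

A->CB, B->BB, C->A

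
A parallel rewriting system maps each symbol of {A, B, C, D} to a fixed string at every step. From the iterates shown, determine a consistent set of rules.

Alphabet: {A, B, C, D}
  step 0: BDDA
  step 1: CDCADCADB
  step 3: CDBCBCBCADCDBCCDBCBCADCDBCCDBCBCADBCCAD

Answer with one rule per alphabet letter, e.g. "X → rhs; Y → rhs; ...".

A->B, B->CD, C->BC, D->CAD

  step 0 ⇒ step 1: BDDA ⇒ CD·CAD·CAD·B
    A ↦ B
    B ↦ CD
    D ↦ CAD
    C ↦ BC  (constrained at step 1)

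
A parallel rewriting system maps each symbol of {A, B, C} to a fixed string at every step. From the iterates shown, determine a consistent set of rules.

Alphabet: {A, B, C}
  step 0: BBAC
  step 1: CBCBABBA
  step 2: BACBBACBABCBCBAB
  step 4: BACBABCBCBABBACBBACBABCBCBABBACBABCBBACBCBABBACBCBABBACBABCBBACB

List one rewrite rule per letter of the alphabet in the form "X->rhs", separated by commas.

A->AB, B->CB, C->BA

  step 1 ⇒ step 2: CBCBABBA ⇒ BA·CB·BA·CB·AB·CB·CB·AB
    A ↦ AB
    B ↦ CB
    C ↦ BA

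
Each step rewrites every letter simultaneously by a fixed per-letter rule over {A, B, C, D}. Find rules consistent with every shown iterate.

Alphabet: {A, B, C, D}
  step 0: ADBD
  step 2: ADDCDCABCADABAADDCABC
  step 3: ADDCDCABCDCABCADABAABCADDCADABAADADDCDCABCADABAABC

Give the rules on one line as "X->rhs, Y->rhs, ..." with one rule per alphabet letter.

A->AD, B->ABA, C->ABC, D->DC

  step 2 ⇒ step 3: ADDCDCABCADABAADDCABC ⇒ AD·DC·DC·ABC·DC·ABC·AD·ABA·ABC·AD·DC·AD·ABA·AD·AD·DC·DC·ABC·AD·ABA·ABC
    A ↦ AD
    B ↦ ABA
    C ↦ ABC
    D ↦ DC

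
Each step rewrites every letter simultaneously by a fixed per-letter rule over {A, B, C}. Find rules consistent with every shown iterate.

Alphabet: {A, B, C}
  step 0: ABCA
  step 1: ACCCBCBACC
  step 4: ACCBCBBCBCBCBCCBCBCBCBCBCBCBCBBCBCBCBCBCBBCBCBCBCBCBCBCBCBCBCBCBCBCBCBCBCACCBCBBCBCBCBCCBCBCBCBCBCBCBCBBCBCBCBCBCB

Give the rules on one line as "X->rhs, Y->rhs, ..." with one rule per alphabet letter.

  step 0 ⇒ step 1: ABCA ⇒ ACC·C·BCB·ACC
    A ↦ ACC
    B ↦ C
    C ↦ BCB

A->ACC, B->C, C->BCB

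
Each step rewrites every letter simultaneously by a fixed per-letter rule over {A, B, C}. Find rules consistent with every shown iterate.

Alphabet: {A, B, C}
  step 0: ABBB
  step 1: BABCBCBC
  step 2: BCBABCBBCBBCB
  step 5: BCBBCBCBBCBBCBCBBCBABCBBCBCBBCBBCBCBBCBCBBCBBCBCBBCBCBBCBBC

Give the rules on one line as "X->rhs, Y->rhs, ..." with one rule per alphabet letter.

  step 1 ⇒ step 2: BABCBCBC ⇒ BC·BA·BC·B·BC·B·BC·B
    A ↦ BA
    B ↦ BC
    C ↦ B

A->BA, B->BC, C->B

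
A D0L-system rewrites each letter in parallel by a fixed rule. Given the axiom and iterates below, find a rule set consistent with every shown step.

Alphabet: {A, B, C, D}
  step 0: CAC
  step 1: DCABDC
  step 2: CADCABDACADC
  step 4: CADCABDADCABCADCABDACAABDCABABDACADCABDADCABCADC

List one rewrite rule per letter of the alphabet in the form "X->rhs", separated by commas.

A->AB, B->DA, C->DC, D->CA

  step 1 ⇒ step 2: DCABDC ⇒ CA·DC·AB·DA·CA·DC
    A ↦ AB
    B ↦ DA
    C ↦ DC
    D ↦ CA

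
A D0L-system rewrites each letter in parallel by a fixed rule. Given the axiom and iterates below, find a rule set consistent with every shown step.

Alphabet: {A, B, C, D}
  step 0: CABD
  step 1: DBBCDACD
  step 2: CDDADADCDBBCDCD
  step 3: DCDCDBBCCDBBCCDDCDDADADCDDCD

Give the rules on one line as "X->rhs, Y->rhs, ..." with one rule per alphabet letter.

  step 2 ⇒ step 3: CDDADADCDBBCDCD ⇒ D·CD·CD·BBC·CD·BBC·CD·D·CD·DA·DA·D·CD·D·CD
    A ↦ BBC
    B ↦ DA
    C ↦ D
    D ↦ CD

A->BBC, B->DA, C->D, D->CD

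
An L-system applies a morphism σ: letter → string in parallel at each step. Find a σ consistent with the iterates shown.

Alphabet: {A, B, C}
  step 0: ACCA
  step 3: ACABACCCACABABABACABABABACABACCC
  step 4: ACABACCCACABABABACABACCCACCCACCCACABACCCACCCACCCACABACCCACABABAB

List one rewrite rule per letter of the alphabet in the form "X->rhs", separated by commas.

A->AC, B->CC, C->AB

  step 3 ⇒ step 4: ACABACCCACABABABACABABABACABACCC ⇒ AC·AB·AC·CC·AC·AB·AB·AB·AC·AB·AC·CC·AC·CC·AC·CC·AC·AB·AC·CC·AC·CC·AC·CC·AC·AB·AC·CC·AC·AB·AB·AB
    A ↦ AC
    B ↦ CC
    C ↦ AB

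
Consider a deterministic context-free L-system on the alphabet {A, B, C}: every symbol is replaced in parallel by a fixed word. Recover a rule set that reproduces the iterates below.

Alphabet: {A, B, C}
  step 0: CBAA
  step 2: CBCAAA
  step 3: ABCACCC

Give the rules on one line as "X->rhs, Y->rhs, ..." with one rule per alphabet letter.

A->C, B->BC, C->A

  step 2 ⇒ step 3: CBCAAA ⇒ A·BC·A·C·C·C
    A ↦ C
    B ↦ BC
    C ↦ A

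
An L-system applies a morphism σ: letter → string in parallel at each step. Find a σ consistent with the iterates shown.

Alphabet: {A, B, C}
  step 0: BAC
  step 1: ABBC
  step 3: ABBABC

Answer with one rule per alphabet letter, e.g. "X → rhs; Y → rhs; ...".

A->B, B->A, C->BC

  step 0 ⇒ step 1: BAC ⇒ A·B·BC
    A ↦ B
    B ↦ A
    C ↦ BC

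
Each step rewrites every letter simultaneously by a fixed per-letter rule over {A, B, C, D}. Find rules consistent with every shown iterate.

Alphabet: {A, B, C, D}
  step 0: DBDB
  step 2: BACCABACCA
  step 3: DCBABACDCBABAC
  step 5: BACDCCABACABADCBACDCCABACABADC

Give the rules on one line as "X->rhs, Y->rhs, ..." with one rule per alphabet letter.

  step 2 ⇒ step 3: BACCABACCA ⇒ D·C·BA·BA·C·D·C·BA·BA·C
    A ↦ C
    B ↦ D
    C ↦ BA
    D ↦ CA  (constrained at step 0)

A->C, B->D, C->BA, D->CA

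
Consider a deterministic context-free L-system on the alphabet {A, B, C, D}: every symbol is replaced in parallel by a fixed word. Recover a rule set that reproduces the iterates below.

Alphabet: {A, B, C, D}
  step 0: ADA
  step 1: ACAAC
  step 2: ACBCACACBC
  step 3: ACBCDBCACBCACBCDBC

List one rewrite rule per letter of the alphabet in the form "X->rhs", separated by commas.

A->AC, B->D, C->BC, D->A

  step 2 ⇒ step 3: ACBCACACBC ⇒ AC·BC·D·BC·AC·BC·AC·BC·D·BC
    A ↦ AC
    B ↦ D
    C ↦ BC
  step 0 ⇒ step 1: ADA ⇒ AC·A·AC
    D ↦ A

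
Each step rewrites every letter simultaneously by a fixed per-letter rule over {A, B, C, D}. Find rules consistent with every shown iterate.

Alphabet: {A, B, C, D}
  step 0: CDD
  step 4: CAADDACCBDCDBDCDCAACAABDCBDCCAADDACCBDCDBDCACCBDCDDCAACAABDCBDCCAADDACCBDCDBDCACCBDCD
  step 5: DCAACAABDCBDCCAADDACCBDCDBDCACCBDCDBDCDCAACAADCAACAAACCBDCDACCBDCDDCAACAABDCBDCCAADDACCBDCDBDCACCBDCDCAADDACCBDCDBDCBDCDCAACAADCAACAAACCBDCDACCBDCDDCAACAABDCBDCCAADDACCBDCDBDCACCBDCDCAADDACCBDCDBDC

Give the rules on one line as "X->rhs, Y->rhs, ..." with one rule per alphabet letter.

A->CAA, B->ACC, C->D, D->BDC

  step 4 ⇒ step 5: CAADDACCBDCDBDCDCAACAABDCBDCCAADDACCBDCDBDCACCBDCDDCAACAABDCBDCCAADDACCBDCDBDCACCBDCD ⇒ D·CAA·CAA·BDC·BDC·CAA·D·D·ACC·BDC·D·BDC·ACC·BDC·D·BDC·D·CAA·CAA·D·CAA·CAA·ACC·BDC·D·ACC·BDC·D·D·CAA·CAA·BDC·BDC·CAA·D·D·ACC·BDC·D·BDC·ACC·BDC·D·CAA·D·D·ACC·BDC·D·BDC·BDC·D·CAA·CAA·D·CAA·CAA·ACC·BDC·D·ACC·BDC·D·D·CAA·CAA·BDC·BDC·CAA·D·D·ACC·BDC·D·BDC·ACC·BDC·D·CAA·D·D·ACC·BDC·D·BDC
    A ↦ CAA
    B ↦ ACC
    C ↦ D
    D ↦ BDC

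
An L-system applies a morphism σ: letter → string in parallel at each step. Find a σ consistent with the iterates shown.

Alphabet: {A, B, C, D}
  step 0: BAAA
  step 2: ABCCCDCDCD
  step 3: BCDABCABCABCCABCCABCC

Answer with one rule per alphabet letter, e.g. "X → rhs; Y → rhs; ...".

A->B, B->CD, C->ABC, D->C

  step 2 ⇒ step 3: ABCCCDCDCD ⇒ B·CD·ABC·ABC·ABC·C·ABC·C·ABC·C
    A ↦ B
    B ↦ CD
    C ↦ ABC
    D ↦ C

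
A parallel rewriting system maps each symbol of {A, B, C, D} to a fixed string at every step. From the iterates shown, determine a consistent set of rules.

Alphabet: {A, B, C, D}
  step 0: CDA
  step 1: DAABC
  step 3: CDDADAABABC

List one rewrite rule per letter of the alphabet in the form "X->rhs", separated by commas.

A->C, B->D, C->DA, D->AB

  step 0 ⇒ step 1: CDA ⇒ DA·AB·C
    A ↦ C
    C ↦ DA
    D ↦ AB
    B ↦ D  (constrained at step 1)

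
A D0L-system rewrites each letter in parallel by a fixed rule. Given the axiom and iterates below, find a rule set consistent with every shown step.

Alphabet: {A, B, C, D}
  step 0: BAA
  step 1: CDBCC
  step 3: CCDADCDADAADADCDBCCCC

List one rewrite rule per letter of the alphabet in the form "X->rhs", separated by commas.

A->C, B->CDB, C->AA, D->DAD

  step 0 ⇒ step 1: BAA ⇒ CDB·C·C
    A ↦ C
    B ↦ CDB
    C ↦ AA  (constrained at step 1)
    D ↦ DAD  (constrained at step 1)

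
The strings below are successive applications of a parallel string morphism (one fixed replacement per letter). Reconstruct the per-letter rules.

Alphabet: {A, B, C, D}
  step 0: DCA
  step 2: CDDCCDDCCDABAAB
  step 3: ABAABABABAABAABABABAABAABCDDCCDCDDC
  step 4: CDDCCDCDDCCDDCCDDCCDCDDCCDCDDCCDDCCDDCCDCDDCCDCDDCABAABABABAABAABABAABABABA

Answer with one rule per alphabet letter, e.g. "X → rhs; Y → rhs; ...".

A->CD, B->DC, C->ABA, D->AB

  step 3 ⇒ step 4: ABAABABABAABAABABABAABAABCDDCCDCDDC ⇒ CD·DC·CD·CD·DC·CD·DC·CD·DC·CD·CD·DC·CD·CD·DC·CD·DC·CD·DC·CD·CD·DC·CD·CD·DC·ABA·AB·AB·ABA·ABA·AB·ABA·AB·AB·ABA
    A ↦ CD
    B ↦ DC
    C ↦ ABA
    D ↦ AB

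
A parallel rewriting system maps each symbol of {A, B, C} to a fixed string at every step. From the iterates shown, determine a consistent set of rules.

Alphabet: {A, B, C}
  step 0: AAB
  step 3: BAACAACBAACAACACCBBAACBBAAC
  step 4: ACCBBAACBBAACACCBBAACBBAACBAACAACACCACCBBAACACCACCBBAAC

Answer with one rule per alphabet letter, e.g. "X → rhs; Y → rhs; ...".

  step 3 ⇒ step 4: BAACAACBAACAACACCBBAACBBAAC ⇒ ACC·B·B·AAC·B·B·AAC·ACC·B·B·AAC·B·B·AAC·B·AAC·AAC·ACC·ACC·B·B·AAC·ACC·ACC·B·B·AAC
    A ↦ B
    B ↦ ACC
    C ↦ AAC

A->B, B->ACC, C->AAC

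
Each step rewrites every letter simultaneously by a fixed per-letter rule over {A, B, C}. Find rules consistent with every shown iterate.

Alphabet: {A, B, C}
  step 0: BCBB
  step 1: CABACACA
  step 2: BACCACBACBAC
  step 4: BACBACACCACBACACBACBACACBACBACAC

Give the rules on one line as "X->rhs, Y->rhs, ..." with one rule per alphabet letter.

A->C, B->CA, C->BA

  step 1 ⇒ step 2: CABACACA ⇒ BA·C·CA·C·BA·C·BA·C
    A ↦ C
    B ↦ CA
    C ↦ BA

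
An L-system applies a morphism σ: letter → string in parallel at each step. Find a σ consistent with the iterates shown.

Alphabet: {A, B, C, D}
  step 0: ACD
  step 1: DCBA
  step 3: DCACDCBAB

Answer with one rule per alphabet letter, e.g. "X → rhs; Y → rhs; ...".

A->DC, B->AC, C->B, D->A

  step 0 ⇒ step 1: ACD ⇒ DC·B·A
    A ↦ DC
    C ↦ B
    D ↦ A
    B ↦ AC  (constrained at step 1)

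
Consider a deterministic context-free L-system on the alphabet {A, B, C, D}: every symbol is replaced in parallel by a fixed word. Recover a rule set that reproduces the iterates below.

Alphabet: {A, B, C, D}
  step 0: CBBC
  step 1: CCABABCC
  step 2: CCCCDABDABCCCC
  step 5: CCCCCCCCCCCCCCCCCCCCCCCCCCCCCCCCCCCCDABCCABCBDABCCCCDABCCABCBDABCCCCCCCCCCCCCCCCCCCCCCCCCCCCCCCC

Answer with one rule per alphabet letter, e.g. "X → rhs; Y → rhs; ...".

  step 1 ⇒ step 2: CCABABCC ⇒ CC·CC·D·AB·D·AB·CC·CC
    A ↦ D
    B ↦ AB
    C ↦ CC
    D ↦ CB  (constrained at step 2)

A->D, B->AB, C->CC, D->CB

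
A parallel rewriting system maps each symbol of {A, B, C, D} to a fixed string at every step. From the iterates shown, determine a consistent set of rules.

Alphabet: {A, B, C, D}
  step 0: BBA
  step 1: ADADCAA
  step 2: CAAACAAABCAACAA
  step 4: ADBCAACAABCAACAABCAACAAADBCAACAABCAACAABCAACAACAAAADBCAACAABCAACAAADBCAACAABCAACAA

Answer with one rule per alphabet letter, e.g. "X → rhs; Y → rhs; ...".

  step 1 ⇒ step 2: ADADCAA ⇒ CAA·A·CAA·A·B·CAA·CAA
    A ↦ CAA
    C ↦ B
    D ↦ A
  step 0 ⇒ step 1: BBA ⇒ AD·AD·CAA
    B ↦ AD

A->CAA, B->AD, C->B, D->A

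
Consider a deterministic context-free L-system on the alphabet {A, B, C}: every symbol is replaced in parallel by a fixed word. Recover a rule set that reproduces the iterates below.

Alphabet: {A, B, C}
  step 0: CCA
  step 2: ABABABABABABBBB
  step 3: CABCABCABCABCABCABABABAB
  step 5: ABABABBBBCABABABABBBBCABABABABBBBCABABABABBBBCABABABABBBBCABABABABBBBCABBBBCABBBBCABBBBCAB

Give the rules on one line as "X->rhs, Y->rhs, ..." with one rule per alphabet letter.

A->C, B->AB, C->BBB

  step 2 ⇒ step 3: ABABABABABABBBB ⇒ C·AB·C·AB·C·AB·C·AB·C·AB·C·AB·AB·AB·AB
    A ↦ C
    B ↦ AB
    C ↦ BBB  (constrained at step 0)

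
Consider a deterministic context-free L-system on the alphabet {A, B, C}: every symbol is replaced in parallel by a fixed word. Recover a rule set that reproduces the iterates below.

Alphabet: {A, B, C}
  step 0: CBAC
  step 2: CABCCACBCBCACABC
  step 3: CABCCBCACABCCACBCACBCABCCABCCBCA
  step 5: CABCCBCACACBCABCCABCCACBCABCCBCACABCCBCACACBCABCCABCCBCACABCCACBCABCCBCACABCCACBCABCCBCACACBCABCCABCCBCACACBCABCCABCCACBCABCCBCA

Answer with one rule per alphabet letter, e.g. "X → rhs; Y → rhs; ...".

  step 2 ⇒ step 3: CABCCACBCBCACABC ⇒ CA·BC·CB·CA·CA·BC·CA·CB·CA·CB·CA·BC·CA·BC·CB·CA
    A ↦ BC
    B ↦ CB
    C ↦ CA

A->BC, B->CB, C->CA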